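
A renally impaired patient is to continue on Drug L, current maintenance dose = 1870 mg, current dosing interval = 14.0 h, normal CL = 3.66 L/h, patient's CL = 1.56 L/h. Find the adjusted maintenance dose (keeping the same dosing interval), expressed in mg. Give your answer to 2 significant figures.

800 mg

To keep the same average steady-state level, dosing rate must scale with clearance.
CL ratio = 1.56 / 3.66 = 0.4262
New dose (same interval) = 1870 × 0.4262 = 797.0 mg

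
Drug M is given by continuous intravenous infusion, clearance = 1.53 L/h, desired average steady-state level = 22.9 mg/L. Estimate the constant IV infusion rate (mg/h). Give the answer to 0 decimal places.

35 mg/h

At steady state, infusion rate R₀ = Css × CL = 22.9 × 1.530 = 35.04 mg/h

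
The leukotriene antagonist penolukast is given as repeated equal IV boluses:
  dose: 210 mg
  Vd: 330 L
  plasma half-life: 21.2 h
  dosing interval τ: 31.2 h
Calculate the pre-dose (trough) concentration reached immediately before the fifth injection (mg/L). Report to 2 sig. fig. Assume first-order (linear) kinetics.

C₀ per dose = Dose / Vd = 210 / 330 = 0.6364 mg/L
k = ln2 / t½ = 0.693147 / 21.2 = 0.03270 h⁻¹
Fraction remaining after one interval: r = e^(−kτ) = e^(−0.03270 × 31.2) = 0.3605
Before dose 5, 4 doses have been given (aged 1τ, 2τ, 3τ, 4τ).
C_trough = C₀ × (r + r² + … + r^4) = C₀ × r(1−r^4)/(1−r)
        = 0.6364 × 0.3605 × (1 − 0.01689) / (1 − 0.3605) = 0.3527 mg/L

0.35 mg/L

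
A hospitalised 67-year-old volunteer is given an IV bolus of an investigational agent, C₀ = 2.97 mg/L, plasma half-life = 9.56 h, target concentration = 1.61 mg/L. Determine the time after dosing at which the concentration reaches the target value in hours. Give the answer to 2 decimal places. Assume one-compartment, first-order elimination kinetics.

8.45 h

k = ln2 / t½ = 0.693147 / 9.56 = 0.07250 h⁻¹
t = ln(C₀ / C) / k = ln(2.970 / 1.61) / 0.07250
  = ln(1.845) / 0.07250 = 0.6125 / 0.07250 = 8.448 h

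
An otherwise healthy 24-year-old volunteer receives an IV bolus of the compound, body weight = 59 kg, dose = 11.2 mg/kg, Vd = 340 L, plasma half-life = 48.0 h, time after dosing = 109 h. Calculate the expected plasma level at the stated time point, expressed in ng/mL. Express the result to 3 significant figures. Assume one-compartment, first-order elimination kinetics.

Total dose = 11.2 × 59 = 660.8 mg
C₀ = Dose / Vd = 660.8 / 340 = 1.944 mg/L
k = ln2 / t½ = 0.693147 / 48.0 = 0.01444 h⁻¹
C = C₀ · e^(−k·t) = 1.944 × e^(−0.01444 × 109)
  = 1.944 × 0.2072 = 0.4028 mg/L
Convert: 0.4028 mg/L × 1000 = 402.8 ng/mL

403 ng/mL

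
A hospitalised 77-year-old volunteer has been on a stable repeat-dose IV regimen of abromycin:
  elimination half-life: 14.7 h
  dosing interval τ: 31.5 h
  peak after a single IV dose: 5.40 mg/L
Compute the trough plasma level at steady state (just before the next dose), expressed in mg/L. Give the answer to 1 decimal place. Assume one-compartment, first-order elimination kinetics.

1.6 mg/L

k = ln2 / t½ = 0.693147 / 14.7 = 0.04715 h⁻¹
e^(−kτ) = e^(−0.04715 × 31.5) = 0.2265
Accumulation ratio R = 1 / (1 − e^(−kτ)) = 1 / (1 − 0.2265) = 1.293
Steady-state trough = C₀ × R × e^(−kτ) = 5.40 × 1.293 × 0.2265 = 1.581 mg/L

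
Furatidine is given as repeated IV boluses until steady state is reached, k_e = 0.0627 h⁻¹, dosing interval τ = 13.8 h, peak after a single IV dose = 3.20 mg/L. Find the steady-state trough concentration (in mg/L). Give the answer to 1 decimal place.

2.3 mg/L

e^(−kτ) = e^(−0.06270 × 13.8) = 0.4209
Accumulation ratio R = 1 / (1 − e^(−kτ)) = 1 / (1 − 0.4209) = 1.727
Steady-state trough = C₀ × R × e^(−kτ) = 3.20 × 1.727 × 0.4209 = 2.326 mg/L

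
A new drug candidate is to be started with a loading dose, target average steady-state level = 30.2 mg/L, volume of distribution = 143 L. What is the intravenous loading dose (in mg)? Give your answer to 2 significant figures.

4300 mg

LD = Css × Vd = 30.2 × 143 = 4319 mg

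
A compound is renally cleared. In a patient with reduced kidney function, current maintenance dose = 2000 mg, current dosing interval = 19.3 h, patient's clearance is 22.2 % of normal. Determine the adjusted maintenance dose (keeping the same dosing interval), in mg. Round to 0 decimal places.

444 mg

To keep the same average steady-state level, dosing rate must scale with clearance.
CL ratio = 22.2 / 100 = 0.2220
New dose (same interval) = 2000 × 0.2220 = 444.0 mg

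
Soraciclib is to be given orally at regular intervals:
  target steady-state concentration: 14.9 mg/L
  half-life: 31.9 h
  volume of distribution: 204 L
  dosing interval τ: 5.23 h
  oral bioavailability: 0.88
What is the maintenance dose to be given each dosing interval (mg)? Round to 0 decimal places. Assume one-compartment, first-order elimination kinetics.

393 mg

k = ln2 / t½ = 0.693147 / 31.9 = 0.02173 h⁻¹
CL = k × Vd = 0.02173 × 204 = 4.433 L/h
At steady state, F × (Dose/τ) = Css × CL.
Dose = Css × CL × τ / F = 14.9 × 4.433 × 5.23 / 0.88 = 392.6 mg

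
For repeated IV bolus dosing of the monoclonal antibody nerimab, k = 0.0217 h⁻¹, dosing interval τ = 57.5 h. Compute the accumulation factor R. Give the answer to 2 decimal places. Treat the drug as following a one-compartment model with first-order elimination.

e^(−kτ) = e^(−0.02170 × 57.5) = 0.2872
Accumulation ratio R = 1 / (1 − e^(−kτ)) = 1 / (1 − 0.2872) = 1.403

1.40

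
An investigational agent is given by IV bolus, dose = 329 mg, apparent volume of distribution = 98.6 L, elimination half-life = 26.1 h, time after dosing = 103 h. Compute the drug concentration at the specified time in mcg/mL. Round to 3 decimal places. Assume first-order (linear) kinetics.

C₀ = Dose / Vd = 329.0 / 98.6 = 3.337 mg/L
k = ln2 / t½ = 0.693147 / 26.1 = 0.02656 h⁻¹
C = C₀ · e^(−k·t) = 3.337 × e^(−0.02656 × 103)
  = 3.337 × 0.06485 = 0.2164 mg/L
(0.2164 mg/L = 0.2164 mcg/mL)

0.216 mcg/mL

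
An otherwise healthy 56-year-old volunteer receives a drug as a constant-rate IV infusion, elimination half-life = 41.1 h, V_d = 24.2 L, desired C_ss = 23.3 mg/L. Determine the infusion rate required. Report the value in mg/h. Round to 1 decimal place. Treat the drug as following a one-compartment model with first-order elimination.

k = ln2 / t½ = 0.693147 / 41.1 = 0.01686 h⁻¹
CL = k × Vd = 0.01686 × 24.2 = 0.4080 L/h
At steady state, infusion rate R₀ = Css × CL = 23.3 × 0.4080 = 9.506 mg/h

9.5 mg/h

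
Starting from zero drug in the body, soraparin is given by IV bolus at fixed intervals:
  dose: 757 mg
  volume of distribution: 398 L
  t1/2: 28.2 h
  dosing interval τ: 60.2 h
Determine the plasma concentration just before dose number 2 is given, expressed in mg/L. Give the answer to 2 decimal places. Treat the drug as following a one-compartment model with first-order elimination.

C₀ per dose = Dose / Vd = 757 / 398 = 1.902 mg/L
k = ln2 / t½ = 0.693147 / 28.2 = 0.02458 h⁻¹
Fraction remaining after one interval: r = e^(−kτ) = e^(−0.02458 × 60.2) = 0.2277
Before dose 2, 1 dose has been given (aged 1τ).
C_trough = C₀ × r = 1.902 × 0.2277 = 0.4331 mg/L

0.43 mg/L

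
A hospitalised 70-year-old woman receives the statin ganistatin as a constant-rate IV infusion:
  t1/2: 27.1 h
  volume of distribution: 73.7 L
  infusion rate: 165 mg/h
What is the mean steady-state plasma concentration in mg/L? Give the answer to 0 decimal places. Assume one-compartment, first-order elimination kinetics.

k = ln2 / t½ = 0.693147 / 27.1 = 0.02558 h⁻¹
CL = k × Vd = 0.02558 × 73.7 = 1.885 L/h
At steady state Css = R₀ / CL = 165 / 1.885 = 87.53 mg/L

88 mg/L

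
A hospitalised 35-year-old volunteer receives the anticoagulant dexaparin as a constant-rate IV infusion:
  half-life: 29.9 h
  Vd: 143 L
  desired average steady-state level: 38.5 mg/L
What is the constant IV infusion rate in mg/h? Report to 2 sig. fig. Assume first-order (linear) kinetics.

k = ln2 / t½ = 0.693147 / 29.9 = 0.02318 h⁻¹
CL = k × Vd = 0.02318 × 143 = 3.315 L/h
At steady state, infusion rate R₀ = Css × CL = 38.5 × 3.315 = 127.6 mg/h

130 mg/h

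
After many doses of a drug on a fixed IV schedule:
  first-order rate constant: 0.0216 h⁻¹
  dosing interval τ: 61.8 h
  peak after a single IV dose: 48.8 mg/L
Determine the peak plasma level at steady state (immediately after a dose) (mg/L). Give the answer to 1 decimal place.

e^(−kτ) = e^(−0.02160 × 61.8) = 0.2632
Accumulation ratio R = 1 / (1 − e^(−kτ)) = 1 / (1 − 0.2632) = 1.357
Steady-state peak = C₀ × R = 48.8 × 1.357 = 66.22 mg/L

66.2 mg/L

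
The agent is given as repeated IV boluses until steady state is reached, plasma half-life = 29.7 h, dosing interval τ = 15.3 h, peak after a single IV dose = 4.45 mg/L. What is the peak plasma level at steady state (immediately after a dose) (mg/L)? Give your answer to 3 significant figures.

k = ln2 / t½ = 0.693147 / 29.7 = 0.02334 h⁻¹
e^(−kτ) = e^(−0.02334 × 15.3) = 0.6997
Accumulation ratio R = 1 / (1 − e^(−kτ)) = 1 / (1 − 0.6997) = 3.330
Steady-state peak = C₀ × R = 4.45 × 3.330 = 14.82 mg/L

14.8 mg/L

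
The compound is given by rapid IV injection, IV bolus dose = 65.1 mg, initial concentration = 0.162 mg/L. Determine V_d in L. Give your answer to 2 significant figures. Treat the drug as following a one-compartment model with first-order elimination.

400 L

Vd = Dose / C₀ = 65.10 / 0.162 = 401.9 L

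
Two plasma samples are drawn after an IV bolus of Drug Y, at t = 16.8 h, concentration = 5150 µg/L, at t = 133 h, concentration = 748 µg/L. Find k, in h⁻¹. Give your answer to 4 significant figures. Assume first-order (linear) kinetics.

0.01660 h⁻¹

k = ln(C₁/C₂) / (t₂ − t₁) = ln(5150/748) / (133 − 16.8)
  = 1.929 / 116.2 = 0.01660 h⁻¹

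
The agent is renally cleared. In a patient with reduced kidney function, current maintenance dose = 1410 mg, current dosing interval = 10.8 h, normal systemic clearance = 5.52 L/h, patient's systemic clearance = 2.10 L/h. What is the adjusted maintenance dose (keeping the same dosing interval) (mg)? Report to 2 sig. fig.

To keep the same average steady-state level, dosing rate must scale with clearance.
CL ratio = 2.10 / 5.52 = 0.3804
New dose (same interval) = 1410 × 0.3804 = 536.4 mg

540 mg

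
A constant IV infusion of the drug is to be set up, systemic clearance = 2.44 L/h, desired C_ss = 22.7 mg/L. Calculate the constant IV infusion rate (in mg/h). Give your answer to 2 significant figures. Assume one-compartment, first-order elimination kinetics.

At steady state, infusion rate R₀ = Css × CL = 22.7 × 2.440 = 55.39 mg/h

55 mg/h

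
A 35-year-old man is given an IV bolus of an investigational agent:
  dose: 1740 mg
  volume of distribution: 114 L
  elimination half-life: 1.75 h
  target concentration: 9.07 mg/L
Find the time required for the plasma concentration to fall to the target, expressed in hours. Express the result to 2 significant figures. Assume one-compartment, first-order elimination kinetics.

1.3 h

C₀ = Dose / Vd = 1740 / 114 = 15.26 mg/L
k = ln2 / t½ = 0.693147 / 1.75 = 0.3961 h⁻¹
t = ln(C₀ / C) / k = ln(15.26 / 9.07) / 0.3961
  = ln(1.682) / 0.3961 = 0.5200 / 0.3961 = 1.313 h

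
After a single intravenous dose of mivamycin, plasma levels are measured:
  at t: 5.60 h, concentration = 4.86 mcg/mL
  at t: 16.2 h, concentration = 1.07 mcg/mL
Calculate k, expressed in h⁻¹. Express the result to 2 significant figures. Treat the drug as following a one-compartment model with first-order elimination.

0.14 h⁻¹

k = ln(C₁/C₂) / (t₂ − t₁) = ln(4.86/1.07) / (16.2 − 5.60)
  = 1.513 / 10.60 = 0.1427 h⁻¹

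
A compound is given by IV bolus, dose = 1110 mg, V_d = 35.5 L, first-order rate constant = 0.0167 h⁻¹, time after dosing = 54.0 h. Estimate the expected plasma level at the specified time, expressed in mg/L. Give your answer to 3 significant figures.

12.7 mg/L

C₀ = Dose / Vd = 1110 / 35.5 = 31.27 mg/L
C = C₀ · e^(−k·t) = 31.27 × e^(−0.01670 × 54.0)
  = 31.27 × 0.4058 = 12.69 mg/L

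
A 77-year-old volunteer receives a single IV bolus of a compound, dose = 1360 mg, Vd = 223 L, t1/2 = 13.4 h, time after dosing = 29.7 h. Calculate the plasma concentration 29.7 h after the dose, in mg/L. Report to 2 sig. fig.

C₀ = Dose / Vd = 1360 / 223 = 6.099 mg/L
k = ln2 / t½ = 0.693147 / 13.4 = 0.05173 h⁻¹
C = C₀ · e^(−k·t) = 6.099 × e^(−0.05173 × 29.7)
  = 6.099 × 0.2152 = 1.313 mg/L

1.3 mg/L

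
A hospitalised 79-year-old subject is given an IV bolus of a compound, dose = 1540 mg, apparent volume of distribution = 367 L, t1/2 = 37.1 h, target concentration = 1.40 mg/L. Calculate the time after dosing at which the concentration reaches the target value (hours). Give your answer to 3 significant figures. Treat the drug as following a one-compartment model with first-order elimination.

C₀ = Dose / Vd = 1540 / 367 = 4.196 mg/L
k = ln2 / t½ = 0.693147 / 37.1 = 0.01868 h⁻¹
t = ln(C₀ / C) / k = ln(4.196 / 1.40) / 0.01868
  = ln(2.997) / 0.01868 = 1.098 / 0.01868 = 58.78 h

58.8 h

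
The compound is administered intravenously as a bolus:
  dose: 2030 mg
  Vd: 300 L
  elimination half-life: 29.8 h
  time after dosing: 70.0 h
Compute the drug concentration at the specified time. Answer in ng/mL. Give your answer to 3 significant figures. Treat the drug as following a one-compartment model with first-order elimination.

1330 ng/mL

C₀ = Dose / Vd = 2030 / 300 = 6.767 mg/L
k = ln2 / t½ = 0.693147 / 29.8 = 0.02326 h⁻¹
C = C₀ · e^(−k·t) = 6.767 × e^(−0.02326 × 70.0)
  = 6.767 × 0.1963 = 1.328 mg/L
Convert: 1.328 mg/L × 1000 = 1328 ng/mL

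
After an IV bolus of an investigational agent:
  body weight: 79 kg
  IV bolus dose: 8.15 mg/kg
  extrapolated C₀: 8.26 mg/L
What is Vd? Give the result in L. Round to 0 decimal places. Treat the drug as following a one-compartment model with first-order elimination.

Dose = 8.15 × 79 = 643.9 mg
Vd = Dose / C₀ = 643.9 / 8.26 = 77.95 L

78 L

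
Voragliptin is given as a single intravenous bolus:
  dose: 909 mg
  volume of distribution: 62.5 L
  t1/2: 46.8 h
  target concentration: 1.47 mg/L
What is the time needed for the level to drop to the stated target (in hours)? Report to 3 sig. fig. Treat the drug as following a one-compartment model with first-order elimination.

C₀ = Dose / Vd = 909.0 / 62.5 = 14.54 mg/L
k = ln2 / t½ = 0.693147 / 46.8 = 0.01481 h⁻¹
t = ln(C₀ / C) / k = ln(14.54 / 1.47) / 0.01481
  = ln(9.891) / 0.01481 = 2.292 / 0.01481 = 154.8 h

155 h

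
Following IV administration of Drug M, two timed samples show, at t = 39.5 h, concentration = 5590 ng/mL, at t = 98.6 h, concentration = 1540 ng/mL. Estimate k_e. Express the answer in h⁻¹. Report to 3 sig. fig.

0.0218 h⁻¹

k = ln(C₁/C₂) / (t₂ − t₁) = ln(5590/1540) / (98.6 − 39.5)
  = 1.289 / 59.10 = 0.02181 h⁻¹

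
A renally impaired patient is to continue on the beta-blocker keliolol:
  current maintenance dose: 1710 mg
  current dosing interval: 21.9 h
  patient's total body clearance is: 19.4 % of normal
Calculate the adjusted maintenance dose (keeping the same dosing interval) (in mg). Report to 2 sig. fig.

330 mg

To keep the same average steady-state level, dosing rate must scale with clearance.
CL ratio = 19.4 / 100 = 0.1940
New dose (same interval) = 1710 × 0.1940 = 331.7 mg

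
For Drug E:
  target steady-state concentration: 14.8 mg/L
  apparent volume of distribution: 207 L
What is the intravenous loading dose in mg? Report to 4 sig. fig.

LD = Css × Vd = 14.8 × 207 = 3064 mg

3064 mg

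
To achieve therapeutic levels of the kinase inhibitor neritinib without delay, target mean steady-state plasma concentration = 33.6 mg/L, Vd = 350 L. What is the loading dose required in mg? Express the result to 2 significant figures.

LD = Css × Vd = 33.6 × 350 = 11760 mg

12000 mg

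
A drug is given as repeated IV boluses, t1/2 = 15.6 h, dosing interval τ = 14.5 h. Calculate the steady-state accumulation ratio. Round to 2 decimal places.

2.11

k = ln2 / t½ = 0.693147 / 15.6 = 0.04443 h⁻¹
e^(−kτ) = e^(−0.04443 × 14.5) = 0.5251
Accumulation ratio R = 1 / (1 − e^(−kτ)) = 1 / (1 − 0.5251) = 2.106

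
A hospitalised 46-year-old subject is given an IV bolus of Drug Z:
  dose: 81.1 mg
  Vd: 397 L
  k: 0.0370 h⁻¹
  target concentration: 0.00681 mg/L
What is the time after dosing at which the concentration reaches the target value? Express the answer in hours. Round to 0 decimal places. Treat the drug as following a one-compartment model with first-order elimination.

92 h

C₀ = Dose / Vd = 81.10 / 397 = 0.2043 mg/L
t = ln(C₀ / C) / k = ln(0.2043 / 0.00681) / 0.03700
  = ln(30.00) / 0.03700 = 3.401 / 0.03700 = 91.92 h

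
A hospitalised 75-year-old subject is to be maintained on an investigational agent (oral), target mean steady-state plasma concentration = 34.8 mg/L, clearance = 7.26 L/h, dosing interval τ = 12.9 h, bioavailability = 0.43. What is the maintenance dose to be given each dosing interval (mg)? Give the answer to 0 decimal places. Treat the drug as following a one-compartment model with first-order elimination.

7579 mg

At steady state, F × (Dose/τ) = Css × CL.
Dose = Css × CL × τ / F = 34.8 × 7.260 × 12.9 / 0.43 = 7579 mg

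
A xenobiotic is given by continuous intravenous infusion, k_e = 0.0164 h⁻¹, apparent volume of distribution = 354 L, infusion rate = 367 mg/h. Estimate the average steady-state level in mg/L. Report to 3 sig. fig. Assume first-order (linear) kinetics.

CL = k × Vd = 0.01640 × 354 = 5.806 L/h
At steady state Css = R₀ / CL = 367 / 5.806 = 63.21 mg/L

63.2 mg/L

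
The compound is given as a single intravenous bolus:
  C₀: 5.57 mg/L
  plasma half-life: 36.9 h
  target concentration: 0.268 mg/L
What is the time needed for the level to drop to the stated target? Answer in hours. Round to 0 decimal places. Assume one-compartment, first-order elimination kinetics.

162 h

k = ln2 / t½ = 0.693147 / 36.9 = 0.01878 h⁻¹
t = ln(C₀ / C) / k = ln(5.570 / 0.268) / 0.01878
  = ln(20.78) / 0.01878 = 3.034 / 0.01878 = 161.6 h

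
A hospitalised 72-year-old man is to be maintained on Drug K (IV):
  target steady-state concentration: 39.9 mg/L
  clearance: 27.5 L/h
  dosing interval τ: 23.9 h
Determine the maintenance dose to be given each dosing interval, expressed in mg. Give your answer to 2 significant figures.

26000 mg

At steady state, Dose/τ = Css × CL.
Dose = Css × CL × τ = 39.9 × 27.50 × 23.9 = 26220 mg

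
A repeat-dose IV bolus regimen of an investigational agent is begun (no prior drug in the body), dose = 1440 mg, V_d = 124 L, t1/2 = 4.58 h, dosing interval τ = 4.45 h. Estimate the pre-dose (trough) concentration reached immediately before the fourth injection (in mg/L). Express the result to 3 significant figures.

10.5 mg/L

C₀ per dose = Dose / Vd = 1440 / 124 = 11.61 mg/L
k = ln2 / t½ = 0.693147 / 4.58 = 0.1513 h⁻¹
Fraction remaining after one interval: r = e^(−kτ) = e^(−0.1513 × 4.45) = 0.5100
Before dose 4, 3 doses have been given (aged 1τ, 2τ, 3τ).
C_trough = C₀ × (r + r² + … + r^3) = C₀ × r(1−r^3)/(1−r)
        = 11.61 × 0.5100 × (1 − 0.1327) / (1 − 0.5100) = 10.48 mg/L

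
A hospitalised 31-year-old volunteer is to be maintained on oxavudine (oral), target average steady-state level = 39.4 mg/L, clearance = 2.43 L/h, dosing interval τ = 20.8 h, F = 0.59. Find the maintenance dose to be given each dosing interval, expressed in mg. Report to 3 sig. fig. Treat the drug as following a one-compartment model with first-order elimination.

At steady state, F × (Dose/τ) = Css × CL.
Dose = Css × CL × τ / F = 39.4 × 2.430 × 20.8 / 0.59 = 3375 mg

3380 mg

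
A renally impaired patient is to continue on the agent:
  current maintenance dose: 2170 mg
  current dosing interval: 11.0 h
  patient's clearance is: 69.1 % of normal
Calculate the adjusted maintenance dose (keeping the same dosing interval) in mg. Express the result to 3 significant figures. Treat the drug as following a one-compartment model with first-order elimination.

To keep the same average steady-state level, dosing rate must scale with clearance.
CL ratio = 69.1 / 100 = 0.6910
New dose (same interval) = 2170 × 0.6910 = 1499 mg

1500 mg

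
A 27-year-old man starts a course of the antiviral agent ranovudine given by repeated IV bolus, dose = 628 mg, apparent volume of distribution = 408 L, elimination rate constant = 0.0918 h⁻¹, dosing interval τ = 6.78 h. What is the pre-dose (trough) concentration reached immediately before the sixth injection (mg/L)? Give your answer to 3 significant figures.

1.70 mg/L

C₀ per dose = Dose / Vd = 628 / 408 = 1.539 mg/L
Fraction remaining after one interval: r = e^(−kτ) = e^(−0.09180 × 6.78) = 0.5367
Before dose 6, 5 doses have been given (aged 1τ, 2τ, 3τ, 4τ, 5τ).
C_trough = C₀ × (r + r² + … + r^5) = C₀ × r(1−r^5)/(1−r)
        = 1.539 × 0.5367 × (1 − 0.04453) / (1 − 0.5367) = 1.703 mg/L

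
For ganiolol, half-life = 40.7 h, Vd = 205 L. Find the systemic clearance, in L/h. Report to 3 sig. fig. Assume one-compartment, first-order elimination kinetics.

k = ln2 / t½ = 0.693147 / 40.7 = 0.01703 h⁻¹
CL = k × Vd = 0.01703 × 205 = 3.491 L/h

3.49 L/h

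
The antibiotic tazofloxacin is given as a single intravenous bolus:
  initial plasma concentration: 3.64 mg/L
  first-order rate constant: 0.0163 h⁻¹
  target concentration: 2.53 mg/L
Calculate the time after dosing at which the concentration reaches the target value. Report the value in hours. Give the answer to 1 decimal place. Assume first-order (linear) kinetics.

t = ln(C₀ / C) / k = ln(3.640 / 2.53) / 0.01630
  = ln(1.439) / 0.01630 = 0.3639 / 0.01630 = 22.33 h

22.3 h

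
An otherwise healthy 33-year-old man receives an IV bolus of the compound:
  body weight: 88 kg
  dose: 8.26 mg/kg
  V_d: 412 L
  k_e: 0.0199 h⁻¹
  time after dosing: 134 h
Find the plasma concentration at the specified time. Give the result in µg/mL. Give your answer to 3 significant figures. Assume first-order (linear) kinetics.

0.123 µg/mL

Total dose = 8.26 × 88 = 726.9 mg
C₀ = Dose / Vd = 726.9 / 412 = 1.764 mg/L
C = C₀ · e^(−k·t) = 1.764 × e^(−0.01990 × 134)
  = 1.764 × 0.06949 = 0.1226 mg/L
(0.1226 mg/L = 0.1226 µg/mL)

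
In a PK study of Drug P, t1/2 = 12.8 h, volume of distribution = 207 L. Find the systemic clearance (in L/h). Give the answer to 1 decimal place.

k = ln2 / t½ = 0.693147 / 12.8 = 0.05415 h⁻¹
CL = k × Vd = 0.05415 × 207 = 11.21 L/h

11.2 L/h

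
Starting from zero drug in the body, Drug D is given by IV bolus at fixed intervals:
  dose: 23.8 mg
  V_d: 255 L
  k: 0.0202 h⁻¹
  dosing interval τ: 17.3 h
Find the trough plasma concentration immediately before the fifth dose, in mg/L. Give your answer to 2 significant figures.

C₀ per dose = Dose / Vd = 23.8 / 255 = 0.09333 mg/L
Fraction remaining after one interval: r = e^(−kτ) = e^(−0.02020 × 17.3) = 0.7051
Before dose 5, 4 doses have been given (aged 1τ, 2τ, 3τ, 4τ).
C_trough = C₀ × (r + r² + … + r^4) = C₀ × r(1−r^4)/(1−r)
        = 0.09333 × 0.7051 × (1 − 0.2472) / (1 − 0.7051) = 0.1680 mg/L

0.17 mg/L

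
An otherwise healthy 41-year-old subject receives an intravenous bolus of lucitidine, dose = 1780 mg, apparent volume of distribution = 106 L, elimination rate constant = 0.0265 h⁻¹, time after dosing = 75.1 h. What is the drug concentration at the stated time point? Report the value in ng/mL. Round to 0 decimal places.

C₀ = Dose / Vd = 1780 / 106 = 16.79 mg/L
C = C₀ · e^(−k·t) = 16.79 × e^(−0.02650 × 75.1)
  = 16.79 × 0.1367 = 2.295 mg/L
Convert: 2.295 mg/L × 1000 = 2295 ng/mL

2295 ng/mL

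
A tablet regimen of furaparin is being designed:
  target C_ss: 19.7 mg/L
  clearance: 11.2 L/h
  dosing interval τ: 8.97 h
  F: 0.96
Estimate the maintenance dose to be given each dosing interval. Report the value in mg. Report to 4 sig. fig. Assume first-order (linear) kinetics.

At steady state, F × (Dose/τ) = Css × CL.
Dose = Css × CL × τ / F = 19.7 × 11.20 × 8.97 / 0.96 = 2062 mg

2062 mg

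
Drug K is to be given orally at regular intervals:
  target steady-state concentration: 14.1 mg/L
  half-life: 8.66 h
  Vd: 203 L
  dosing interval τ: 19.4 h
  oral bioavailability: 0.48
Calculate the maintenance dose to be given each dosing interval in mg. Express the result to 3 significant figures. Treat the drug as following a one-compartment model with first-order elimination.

9260 mg

k = ln2 / t½ = 0.693147 / 8.66 = 0.08004 h⁻¹
CL = k × Vd = 0.08004 × 203 = 16.25 L/h
At steady state, F × (Dose/τ) = Css × CL.
Dose = Css × CL × τ / F = 14.1 × 16.25 × 19.4 / 0.48 = 9260 mg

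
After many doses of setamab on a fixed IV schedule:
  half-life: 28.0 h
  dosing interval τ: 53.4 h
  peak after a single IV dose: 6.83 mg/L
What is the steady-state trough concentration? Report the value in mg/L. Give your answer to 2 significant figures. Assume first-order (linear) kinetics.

k = ln2 / t½ = 0.693147 / 28.0 = 0.02476 h⁻¹
e^(−kτ) = e^(−0.02476 × 53.4) = 0.2666
Accumulation ratio R = 1 / (1 − e^(−kτ)) = 1 / (1 − 0.2666) = 1.364
Steady-state trough = C₀ × R × e^(−kτ) = 6.83 × 1.364 × 0.2666 = 2.484 mg/L

2.5 mg/L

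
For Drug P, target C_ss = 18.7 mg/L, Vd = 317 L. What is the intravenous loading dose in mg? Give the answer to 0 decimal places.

5928 mg

LD = Css × Vd = 18.7 × 317 = 5928 mg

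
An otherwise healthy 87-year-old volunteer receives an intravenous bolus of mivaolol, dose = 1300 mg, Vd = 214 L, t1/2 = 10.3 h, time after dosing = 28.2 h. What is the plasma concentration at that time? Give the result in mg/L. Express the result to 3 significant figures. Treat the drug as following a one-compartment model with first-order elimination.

0.911 mg/L

C₀ = Dose / Vd = 1300 / 214 = 6.075 mg/L
k = ln2 / t½ = 0.693147 / 10.3 = 0.06730 h⁻¹
C = C₀ · e^(−k·t) = 6.075 × e^(−0.06730 × 28.2)
  = 6.075 × 0.1499 = 0.9106 mg/L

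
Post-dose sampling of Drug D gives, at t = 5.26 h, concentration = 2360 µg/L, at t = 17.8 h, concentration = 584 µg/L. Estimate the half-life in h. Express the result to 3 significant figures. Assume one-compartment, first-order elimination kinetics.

k = ln(C₁/C₂) / (t₂ − t₁) = ln(2360/584) / (17.8 − 5.26)
  = 1.397 / 12.54 = 0.1114 h⁻¹
t½ = ln2 / k = 0.693147 / 0.1114 = 6.222 h

6.22 h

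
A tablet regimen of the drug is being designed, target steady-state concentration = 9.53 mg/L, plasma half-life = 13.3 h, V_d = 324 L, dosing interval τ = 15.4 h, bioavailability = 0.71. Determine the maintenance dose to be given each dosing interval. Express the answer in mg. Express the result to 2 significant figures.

k = ln2 / t½ = 0.693147 / 13.3 = 0.05212 h⁻¹
CL = k × Vd = 0.05212 × 324 = 16.89 L/h
At steady state, F × (Dose/τ) = Css × CL.
Dose = Css × CL × τ / F = 9.53 × 16.89 × 15.4 / 0.71 = 3491 mg

3500 mg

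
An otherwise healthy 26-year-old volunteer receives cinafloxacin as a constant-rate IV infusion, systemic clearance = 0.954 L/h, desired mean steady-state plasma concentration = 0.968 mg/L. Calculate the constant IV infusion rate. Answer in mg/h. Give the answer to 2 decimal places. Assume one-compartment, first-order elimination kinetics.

At steady state, infusion rate R₀ = Css × CL = 0.968 × 0.9540 = 0.9235 mg/h

0.92 mg/h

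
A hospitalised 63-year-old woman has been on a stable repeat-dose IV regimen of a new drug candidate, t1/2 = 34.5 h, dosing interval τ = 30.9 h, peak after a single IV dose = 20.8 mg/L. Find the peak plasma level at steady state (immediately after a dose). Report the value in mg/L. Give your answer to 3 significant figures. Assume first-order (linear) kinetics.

k = ln2 / t½ = 0.693147 / 34.5 = 0.02009 h⁻¹
e^(−kτ) = e^(−0.02009 × 30.9) = 0.5375
Accumulation ratio R = 1 / (1 − e^(−kτ)) = 1 / (1 − 0.5375) = 2.162
Steady-state peak = C₀ × R = 20.8 × 2.162 = 44.97 mg/L

45.0 mg/L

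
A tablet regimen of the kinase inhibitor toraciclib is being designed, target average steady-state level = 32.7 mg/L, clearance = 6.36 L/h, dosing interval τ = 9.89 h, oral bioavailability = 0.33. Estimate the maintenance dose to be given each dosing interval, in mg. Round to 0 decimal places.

At steady state, F × (Dose/τ) = Css × CL.
Dose = Css × CL × τ / F = 32.7 × 6.360 × 9.89 / 0.33 = 6233 mg

6233 mg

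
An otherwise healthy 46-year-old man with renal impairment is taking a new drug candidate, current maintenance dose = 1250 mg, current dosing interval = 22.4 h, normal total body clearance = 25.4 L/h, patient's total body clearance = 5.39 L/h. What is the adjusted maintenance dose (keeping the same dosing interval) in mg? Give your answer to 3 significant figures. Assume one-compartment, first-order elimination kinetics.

To keep the same average steady-state level, dosing rate must scale with clearance.
CL ratio = 5.39 / 25.4 = 0.2122
New dose (same interval) = 1250 × 0.2122 = 265.3 mg

265 mg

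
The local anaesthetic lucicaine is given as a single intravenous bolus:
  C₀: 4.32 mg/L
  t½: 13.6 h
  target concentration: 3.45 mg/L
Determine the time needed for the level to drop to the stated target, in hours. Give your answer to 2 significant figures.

k = ln2 / t½ = 0.693147 / 13.6 = 0.05097 h⁻¹
t = ln(C₀ / C) / k = ln(4.320 / 3.45) / 0.05097
  = ln(1.252) / 0.05097 = 0.2247 / 0.05097 = 4.408 h

4.4 h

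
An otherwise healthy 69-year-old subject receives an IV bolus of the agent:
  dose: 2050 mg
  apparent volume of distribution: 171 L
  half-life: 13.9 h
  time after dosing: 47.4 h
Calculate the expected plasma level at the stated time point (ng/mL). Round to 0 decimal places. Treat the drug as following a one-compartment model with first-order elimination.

1128 ng/mL

C₀ = Dose / Vd = 2050 / 171 = 11.99 mg/L
k = ln2 / t½ = 0.693147 / 13.9 = 0.04987 h⁻¹
C = C₀ · e^(−k·t) = 11.99 × e^(−0.04987 × 47.4)
  = 11.99 × 0.09406 = 1.128 mg/L
Convert: 1.128 mg/L × 1000 = 1128 ng/mL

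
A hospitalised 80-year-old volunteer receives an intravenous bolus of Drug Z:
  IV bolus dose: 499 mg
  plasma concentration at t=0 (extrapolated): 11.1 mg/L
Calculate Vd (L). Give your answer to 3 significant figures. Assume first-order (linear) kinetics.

Vd = Dose / C₀ = 499.0 / 11.1 = 44.95 L

45.0 L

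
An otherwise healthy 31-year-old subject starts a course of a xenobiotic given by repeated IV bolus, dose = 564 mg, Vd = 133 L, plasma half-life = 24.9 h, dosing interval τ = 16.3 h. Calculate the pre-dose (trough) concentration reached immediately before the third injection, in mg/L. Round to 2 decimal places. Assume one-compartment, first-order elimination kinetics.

C₀ per dose = Dose / Vd = 564 / 133 = 4.241 mg/L
k = ln2 / t½ = 0.693147 / 24.9 = 0.02784 h⁻¹
Fraction remaining after one interval: r = e^(−kτ) = e^(−0.02784 × 16.3) = 0.6352
Before dose 3, 2 doses have been given (aged 1τ, 2τ).
C_trough = C₀ × (r + r²) = 4.241 × (0.6352 + 0.4035) = 4.405 mg/L

4.41 mg/L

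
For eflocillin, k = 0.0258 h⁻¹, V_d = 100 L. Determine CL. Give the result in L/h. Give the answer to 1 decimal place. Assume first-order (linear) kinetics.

CL = k × Vd = 0.0258 × 100 = 2.580 L/h

2.6 L/h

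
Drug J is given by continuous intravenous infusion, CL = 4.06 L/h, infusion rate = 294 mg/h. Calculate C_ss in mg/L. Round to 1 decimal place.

At steady state Css = R₀ / CL = 294 / 4.060 = 72.41 mg/L

72.4 mg/L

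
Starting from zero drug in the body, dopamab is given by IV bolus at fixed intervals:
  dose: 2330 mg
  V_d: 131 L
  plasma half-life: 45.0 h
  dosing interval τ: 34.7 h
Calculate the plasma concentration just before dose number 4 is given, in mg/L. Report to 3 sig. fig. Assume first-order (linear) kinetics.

20.1 mg/L

C₀ per dose = Dose / Vd = 2330 / 131 = 17.79 mg/L
k = ln2 / t½ = 0.693147 / 45.0 = 0.01540 h⁻¹
Fraction remaining after one interval: r = e^(−kτ) = e^(−0.01540 × 34.7) = 0.5860
Before dose 4, 3 doses have been given (aged 1τ, 2τ, 3τ).
C_trough = C₀ × (r + r² + … + r^3) = C₀ × r(1−r^3)/(1−r)
        = 17.79 × 0.5860 × (1 − 0.2012) / (1 − 0.5860) = 20.11 mg/L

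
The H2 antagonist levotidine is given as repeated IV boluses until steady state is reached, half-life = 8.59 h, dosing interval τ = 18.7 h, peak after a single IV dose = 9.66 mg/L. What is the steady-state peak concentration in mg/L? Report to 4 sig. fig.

k = ln2 / t½ = 0.693147 / 8.59 = 0.08069 h⁻¹
e^(−kτ) = e^(−0.08069 × 18.7) = 0.2212
Accumulation ratio R = 1 / (1 − e^(−kτ)) = 1 / (1 − 0.2212) = 1.284
Steady-state peak = C₀ × R = 9.66 × 1.284 = 12.40 mg/L

12.40 mg/L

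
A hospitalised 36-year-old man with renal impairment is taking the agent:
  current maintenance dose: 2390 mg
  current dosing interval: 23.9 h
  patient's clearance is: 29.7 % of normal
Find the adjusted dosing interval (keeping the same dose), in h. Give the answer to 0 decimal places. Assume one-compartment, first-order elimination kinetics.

To keep the same average steady-state level, dosing rate must scale with clearance.
CL ratio = 29.7 / 100 = 0.2970
New interval (same dose) = 23.9 / 0.2970 = 80.47 h

80 h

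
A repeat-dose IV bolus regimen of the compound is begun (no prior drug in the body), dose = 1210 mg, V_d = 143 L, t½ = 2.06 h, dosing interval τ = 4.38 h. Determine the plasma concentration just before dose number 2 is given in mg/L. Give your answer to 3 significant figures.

1.94 mg/L

C₀ per dose = Dose / Vd = 1210 / 143 = 8.462 mg/L
k = ln2 / t½ = 0.693147 / 2.06 = 0.3365 h⁻¹
Fraction remaining after one interval: r = e^(−kτ) = e^(−0.3365 × 4.38) = 0.2290
Before dose 2, 1 dose has been given (aged 1τ).
C_trough = C₀ × r = 8.462 × 0.2290 = 1.938 mg/L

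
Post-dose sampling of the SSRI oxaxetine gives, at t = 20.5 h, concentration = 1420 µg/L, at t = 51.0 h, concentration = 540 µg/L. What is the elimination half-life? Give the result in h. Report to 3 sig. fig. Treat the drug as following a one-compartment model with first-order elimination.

21.9 h

k = ln(C₁/C₂) / (t₂ − t₁) = ln(1420/540) / (51.0 − 20.5)
  = 0.9668 / 30.50 = 0.03170 h⁻¹
t½ = ln2 / k = 0.693147 / 0.03170 = 21.87 h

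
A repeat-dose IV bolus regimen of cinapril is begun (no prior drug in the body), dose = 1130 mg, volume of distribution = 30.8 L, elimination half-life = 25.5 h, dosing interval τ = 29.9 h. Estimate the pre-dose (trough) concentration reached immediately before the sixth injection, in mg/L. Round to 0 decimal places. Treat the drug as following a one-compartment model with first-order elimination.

C₀ per dose = Dose / Vd = 1130 / 30.8 = 36.69 mg/L
k = ln2 / t½ = 0.693147 / 25.5 = 0.02718 h⁻¹
Fraction remaining after one interval: r = e^(−kτ) = e^(−0.02718 × 29.9) = 0.4437
Before dose 6, 5 doses have been given (aged 1τ, 2τ, 3τ, 4τ, 5τ).
C_trough = C₀ × (r + r² + … + r^5) = C₀ × r(1−r^5)/(1−r)
        = 36.69 × 0.4437 × (1 − 0.01720) / (1 − 0.4437) = 28.76 mg/L

29 mg/L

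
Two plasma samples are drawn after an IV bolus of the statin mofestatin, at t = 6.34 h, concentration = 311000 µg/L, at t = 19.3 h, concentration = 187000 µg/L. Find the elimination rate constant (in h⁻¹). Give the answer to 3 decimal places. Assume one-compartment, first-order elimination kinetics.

k = ln(C₁/C₂) / (t₂ − t₁) = ln(311000/187000) / (19.3 − 6.34)
  = 0.5087 / 12.96 = 0.03925 h⁻¹

0.039 h⁻¹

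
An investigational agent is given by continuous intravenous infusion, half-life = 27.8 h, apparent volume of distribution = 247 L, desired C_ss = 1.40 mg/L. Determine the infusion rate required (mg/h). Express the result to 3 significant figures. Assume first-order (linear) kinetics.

8.62 mg/h

k = ln2 / t½ = 0.693147 / 27.8 = 0.02493 h⁻¹
CL = k × Vd = 0.02493 × 247 = 6.158 L/h
At steady state, infusion rate R₀ = Css × CL = 1.40 × 6.158 = 8.621 mg/h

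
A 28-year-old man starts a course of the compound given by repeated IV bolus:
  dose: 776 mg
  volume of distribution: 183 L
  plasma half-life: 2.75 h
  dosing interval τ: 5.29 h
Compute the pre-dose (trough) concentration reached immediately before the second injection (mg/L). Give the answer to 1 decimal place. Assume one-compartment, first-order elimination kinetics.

C₀ per dose = Dose / Vd = 776 / 183 = 4.240 mg/L
k = ln2 / t½ = 0.693147 / 2.75 = 0.2521 h⁻¹
Fraction remaining after one interval: r = e^(−kτ) = e^(−0.2521 × 5.29) = 0.2635
Before dose 2, 1 dose has been given (aged 1τ).
C_trough = C₀ × r = 4.240 × 0.2635 = 1.117 mg/L

1.1 mg/L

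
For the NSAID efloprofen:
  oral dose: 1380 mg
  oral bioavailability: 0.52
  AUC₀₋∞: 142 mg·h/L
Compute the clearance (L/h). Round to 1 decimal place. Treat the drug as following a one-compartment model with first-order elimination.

5.1 L/h

CL = F·Dose / AUC = 0.52 × 1380 / 142 = 5.054 L/h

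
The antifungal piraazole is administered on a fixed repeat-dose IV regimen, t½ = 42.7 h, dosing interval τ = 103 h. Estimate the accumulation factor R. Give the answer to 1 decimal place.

1.2

k = ln2 / t½ = 0.693147 / 42.7 = 0.01623 h⁻¹
e^(−kτ) = e^(−0.01623 × 103) = 0.1879
Accumulation ratio R = 1 / (1 − e^(−kτ)) = 1 / (1 − 0.1879) = 1.231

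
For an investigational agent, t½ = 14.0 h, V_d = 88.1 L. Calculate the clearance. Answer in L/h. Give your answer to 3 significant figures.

4.36 L/h

k = ln2 / t½ = 0.693147 / 14.0 = 0.04951 h⁻¹
CL = k × Vd = 0.04951 × 88.1 = 4.362 L/h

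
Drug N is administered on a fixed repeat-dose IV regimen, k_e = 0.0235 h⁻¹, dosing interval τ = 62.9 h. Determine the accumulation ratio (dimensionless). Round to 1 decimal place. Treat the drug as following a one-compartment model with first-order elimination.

1.3

e^(−kτ) = e^(−0.02350 × 62.9) = 0.2281
Accumulation ratio R = 1 / (1 − e^(−kτ)) = 1 / (1 − 0.2281) = 1.296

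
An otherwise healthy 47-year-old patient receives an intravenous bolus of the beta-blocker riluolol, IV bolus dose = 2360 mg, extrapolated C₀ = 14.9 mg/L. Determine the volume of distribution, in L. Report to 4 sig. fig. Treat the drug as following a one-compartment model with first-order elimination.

158.4 L

Vd = Dose / C₀ = 2360 / 14.9 = 158.4 L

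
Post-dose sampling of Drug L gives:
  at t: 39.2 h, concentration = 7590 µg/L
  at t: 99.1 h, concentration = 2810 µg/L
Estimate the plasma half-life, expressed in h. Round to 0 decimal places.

42 h

k = ln(C₁/C₂) / (t₂ − t₁) = ln(7590/2810) / (99.1 − 39.2)
  = 0.9936 / 59.90 = 0.01659 h⁻¹
t½ = ln2 / k = 0.693147 / 0.01659 = 41.78 h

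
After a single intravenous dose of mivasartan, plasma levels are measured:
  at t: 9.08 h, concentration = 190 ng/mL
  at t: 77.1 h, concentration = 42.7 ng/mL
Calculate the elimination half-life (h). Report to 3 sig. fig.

31.6 h

k = ln(C₁/C₂) / (t₂ − t₁) = ln(190/42.7) / (77.1 − 9.08)
  = 1.493 / 68.02 = 0.02195 h⁻¹
t½ = ln2 / k = 0.693147 / 0.02195 = 31.58 h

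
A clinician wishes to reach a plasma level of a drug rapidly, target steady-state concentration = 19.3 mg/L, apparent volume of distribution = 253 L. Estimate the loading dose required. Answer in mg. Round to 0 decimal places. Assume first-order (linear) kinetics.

4883 mg

LD = Css × Vd = 19.3 × 253 = 4883 mg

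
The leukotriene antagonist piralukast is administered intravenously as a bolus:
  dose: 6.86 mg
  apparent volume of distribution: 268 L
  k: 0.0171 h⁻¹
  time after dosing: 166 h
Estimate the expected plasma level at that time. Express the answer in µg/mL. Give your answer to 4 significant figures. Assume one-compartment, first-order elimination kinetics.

0.001498 µg/mL

C₀ = Dose / Vd = 6.860 / 268 = 0.02560 mg/L
C = C₀ · e^(−k·t) = 0.02560 × e^(−0.01710 × 166)
  = 0.02560 × 0.05851 = 0.001498 mg/L
(0.001498 mg/L = 0.001498 µg/mL)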